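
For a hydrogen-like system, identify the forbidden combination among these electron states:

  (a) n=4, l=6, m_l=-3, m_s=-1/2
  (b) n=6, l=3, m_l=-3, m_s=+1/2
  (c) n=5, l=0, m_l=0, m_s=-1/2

(a) has l = 6 ≥ n = 4, violating 0 ≤ l ≤ n−1.
The remaining sets (b), (c) satisfy all four rules.

(a)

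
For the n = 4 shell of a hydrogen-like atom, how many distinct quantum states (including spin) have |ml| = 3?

Orbitals with |ml| = 3, by l: l=3 → 2.
Orbitals: 2. Each orbital carries two spin states, so 2 × 2 = 4 states.

4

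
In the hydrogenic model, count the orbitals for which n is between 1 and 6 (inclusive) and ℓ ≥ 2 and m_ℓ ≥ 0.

40

For each n in the range, tally the orbitals obeying ℓ ≥ 2 and m_ℓ ≥ 0:
n=3 → 3; n=4 → 7; n=5 → 12; n=6 → 18.
Total orbitals: 3 + 7 + 12 + 18 = 40.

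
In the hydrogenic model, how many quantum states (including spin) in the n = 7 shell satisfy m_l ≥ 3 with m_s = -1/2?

10

Orbitals with m_l ≥ 3, by l: l=3 → 1; l=4 → 2; l=5 → 3; l=6 → 4.
Orbitals: 1 + 2 + 3 + 4 = 10. With m_s fixed to a single value there is one state per orbital, giving 10 states.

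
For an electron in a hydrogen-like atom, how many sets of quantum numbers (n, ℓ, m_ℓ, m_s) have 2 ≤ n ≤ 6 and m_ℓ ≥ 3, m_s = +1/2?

Per-shell orbital counts meeting the constraint:
n=4 → 1; n=5 → 3; n=6 → 6.
Orbitals: 1 + 3 + 6 = 10. With m_s fixed to +1/2 there is one state per orbital, so 10 states.

10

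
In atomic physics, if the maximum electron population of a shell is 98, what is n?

n = 7

2n² = 98 ⇒ n² = 49 ⇒ n = 7.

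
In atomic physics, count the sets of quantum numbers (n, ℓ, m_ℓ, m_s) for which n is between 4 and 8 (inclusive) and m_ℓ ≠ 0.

320

Treat each shell separately and count matching orbitals:
n=4 → 12; n=5 → 20; n=6 → 30; n=7 → 42; n=8 → 56.
Orbitals: 12 + 20 + 30 + 42 + 56 = 160. Including both spin states (m_s = ±1/2) gives 2 × 160 = 320 states.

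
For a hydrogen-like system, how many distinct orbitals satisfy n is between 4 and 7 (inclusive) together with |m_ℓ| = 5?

Treat each shell separately and count matching orbitals:
n=6 → 2; n=7 → 4.
Total orbitals: 2 + 4 = 6.

6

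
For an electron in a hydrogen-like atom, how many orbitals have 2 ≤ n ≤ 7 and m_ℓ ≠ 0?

112

Treat each shell separately and count matching orbitals:
n=2 → 2; n=3 → 6; n=4 → 12; n=5 → 20; n=6 → 30; n=7 → 42.
Total orbitals: 2 + 6 + 12 + 20 + 30 + 42 = 112.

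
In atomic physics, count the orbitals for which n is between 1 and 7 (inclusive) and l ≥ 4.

62

Go shell by shell, enumerating (l, m_l) with l ≥ 4:
n=5 → 9; n=6 → 20; n=7 → 33.
Total orbitals: 9 + 20 + 33 = 62.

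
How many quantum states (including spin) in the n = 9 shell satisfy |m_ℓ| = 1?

32

The n = 9 shell has ℓ = 0 through 8; check each.
Contributions: ℓ=1 → 2; ℓ=2 → 2; ℓ=3 → 2; ℓ=4 → 2; ℓ=5 → 2; ℓ=6 → 2; ℓ=7 → 2; ℓ=8 → 2.
Orbitals: 2 + 2 + 2 + 2 + 2 + 2 + 2 + 2 = 16. Each orbital carries two spin states, so 16 × 2 = 32 states.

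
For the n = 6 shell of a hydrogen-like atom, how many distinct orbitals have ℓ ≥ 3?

With n = 6 the allowed ℓ are 0, 1, …, 5.
Contributions: ℓ=3 → 7; ℓ=4 → 9; ℓ=5 → 11.
Total orbitals: 7 + 9 + 11 = 27.

27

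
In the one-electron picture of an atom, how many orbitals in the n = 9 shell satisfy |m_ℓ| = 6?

6

With n = 9 the allowed ℓ are 0, 1, …, 8.
The (ℓ, m_ℓ) pairs meeting |m_ℓ| = 6 give: ℓ=6 → 2; ℓ=7 → 2; ℓ=8 → 2.
Total orbitals: 2 + 2 + 2 = 6.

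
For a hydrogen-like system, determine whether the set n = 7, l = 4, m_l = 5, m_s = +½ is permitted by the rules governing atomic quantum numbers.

The magnetic quantum number must satisfy −l ≤ m_l ≤ l. With l = 4, m_l can only be -4, -3, -2, -1, 0, 1, 2, 3, 4, so m_l = 5 is forbidden.

Not allowed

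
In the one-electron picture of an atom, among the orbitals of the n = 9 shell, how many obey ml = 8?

1

Orbitals with ml = 8, by l: l=8 → 1.
Total orbitals: 1.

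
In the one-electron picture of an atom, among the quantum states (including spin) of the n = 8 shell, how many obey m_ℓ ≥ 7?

2

Go through ℓ = 0, …, 7 (the values permitted for n = 8).
Orbitals with m_ℓ ≥ 7, by ℓ: ℓ=7 → 1.
Orbitals: 1. Each orbital carries two spin states, so 1 × 2 = 2 states.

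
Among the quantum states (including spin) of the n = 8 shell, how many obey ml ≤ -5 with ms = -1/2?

Go through l = 0, …, 7 (the values permitted for n = 8).
Per l-value: l=5 → 1; l=6 → 2; l=7 → 3.
Orbitals: 1 + 2 + 3 = 6. With ms fixed to a single value there is one state per orbital, giving 6 states.

6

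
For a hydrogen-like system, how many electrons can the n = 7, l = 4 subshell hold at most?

A subshell with l = 4 has 2l+1 = 9 orbitals, each holding 2 electrons (spin ±1/2), so 9 × 2 = 18.

18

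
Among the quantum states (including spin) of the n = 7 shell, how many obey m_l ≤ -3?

20

Go through l = 0, …, 6 (the values permitted for n = 7).
Orbitals with m_l ≤ -3, by l: l=3 → 1; l=4 → 2; l=5 → 3; l=6 → 4.
Orbitals: 1 + 2 + 3 + 4 = 10. Each orbital carries two spin states, so 10 × 2 = 20 states.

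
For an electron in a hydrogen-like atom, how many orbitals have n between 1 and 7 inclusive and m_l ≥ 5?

4

Go shell by shell, enumerating (l, m_l) with m_l ≥ 5:
n=6 → 1; n=7 → 3.
Total orbitals: 1 + 3 = 4.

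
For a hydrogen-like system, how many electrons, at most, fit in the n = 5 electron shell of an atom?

A shell holds 2n² electrons: 2 × 5² = 2 × 25 = 50.

50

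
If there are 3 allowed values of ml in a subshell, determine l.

l = 1 (p)

ml ranges over 2l+1 integers, so 2l+1 = 3 ⇒ l = 1.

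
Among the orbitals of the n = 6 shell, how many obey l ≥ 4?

The n = 6 shell has l = 0 through 5; check each.
Per l-value: l=4 → 9; l=5 → 11.
Total orbitals: 9 + 11 = 20.

20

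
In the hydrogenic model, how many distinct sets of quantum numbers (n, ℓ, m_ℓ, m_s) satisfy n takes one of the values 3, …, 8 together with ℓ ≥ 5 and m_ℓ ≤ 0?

Per-shell orbital counts meeting the constraint:
n=6 → 6; n=7 → 13; n=8 → 21.
Orbitals: 6 + 13 + 21 = 40. Including both spin states (m_s = ±1/2) gives 2 × 40 = 80 states.

80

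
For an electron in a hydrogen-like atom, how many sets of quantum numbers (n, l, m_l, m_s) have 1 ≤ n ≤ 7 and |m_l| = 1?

Per-shell orbital counts meeting the constraint:
n=2 → 2; n=3 → 4; n=4 → 6; n=5 → 8; n=6 → 10; n=7 → 12.
Orbitals: 2 + 4 + 6 + 8 + 10 + 12 = 42. Including both spin states (m_s = ±1/2) gives 2 × 42 = 84 states.

84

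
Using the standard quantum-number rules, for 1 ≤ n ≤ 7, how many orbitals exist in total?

Total orbitals = 1² + 2² + 3² + 4² + 5² + 6² + 7² = 140.

140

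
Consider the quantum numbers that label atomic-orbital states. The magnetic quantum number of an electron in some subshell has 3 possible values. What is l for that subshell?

l = 1 (p)

ml ranges over 2l+1 integers, so 2l+1 = 3 ⇒ l = 1.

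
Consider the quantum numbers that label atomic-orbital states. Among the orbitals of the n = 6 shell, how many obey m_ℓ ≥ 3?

6

Go through ℓ = 0, …, 5 (the values permitted for n = 6).
Contributions: ℓ=3 → 1; ℓ=4 → 2; ℓ=5 → 3.
Total orbitals: 1 + 2 + 3 = 6.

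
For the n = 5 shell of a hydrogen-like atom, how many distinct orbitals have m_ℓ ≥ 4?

Go through ℓ = 0, …, 4 (the values permitted for n = 5).
Orbitals with m_ℓ ≥ 4, by ℓ: ℓ=4 → 1.
Total orbitals: 1.

1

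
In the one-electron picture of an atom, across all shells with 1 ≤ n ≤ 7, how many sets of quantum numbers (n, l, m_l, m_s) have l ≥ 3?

180

Treat each shell separately and count matching orbitals:
n=4 → 7; n=5 → 16; n=6 → 27; n=7 → 40.
Orbitals: 7 + 16 + 27 + 40 = 90. Including both spin states (m_s = ±1/2) gives 2 × 90 = 180 states.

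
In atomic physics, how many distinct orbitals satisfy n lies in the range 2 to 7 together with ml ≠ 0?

Go shell by shell, enumerating (l, ml) with ml ≠ 0:
n=2 → 2; n=3 → 6; n=4 → 12; n=5 → 20; n=6 → 30; n=7 → 42.
Total orbitals: 2 + 6 + 12 + 20 + 30 + 42 = 112.

112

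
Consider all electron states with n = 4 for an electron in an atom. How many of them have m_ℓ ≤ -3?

Go through ℓ = 0, …, 3 (the values permitted for n = 4).
Contributions: ℓ=3 → 1.
Orbitals: 1. Each orbital carries two spin states, so 1 × 2 = 2 states.

2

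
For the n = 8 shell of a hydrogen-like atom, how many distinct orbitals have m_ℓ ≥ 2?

21

With n = 8 the allowed ℓ are 0, 1, …, 7.
Per ℓ-value: ℓ=2 → 1; ℓ=3 → 2; ℓ=4 → 3; ℓ=5 → 4; ℓ=6 → 5; ℓ=7 → 6.
Total orbitals: 1 + 2 + 3 + 4 + 5 + 6 = 21.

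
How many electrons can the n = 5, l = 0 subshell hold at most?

2

A subshell with l = 0 has 2l+1 = 1 orbital, each holding 2 electrons (spin ±1/2), so 1 × 2 = 2.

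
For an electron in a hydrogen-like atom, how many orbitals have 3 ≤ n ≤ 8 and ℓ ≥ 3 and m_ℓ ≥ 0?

Treat each shell separately and count matching orbitals:
n=4 → 4; n=5 → 9; n=6 → 15; n=7 → 22; n=8 → 30.
Total orbitals: 4 + 9 + 15 + 22 + 30 = 80.

80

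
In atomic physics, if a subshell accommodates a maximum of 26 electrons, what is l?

l = 6

2(2l+1) = 26 ⇒ 2l+1 = 13 ⇒ l = 6.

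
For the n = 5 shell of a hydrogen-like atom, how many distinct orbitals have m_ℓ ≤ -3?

The n = 5 shell has ℓ = 0 through 4; check each.
Orbitals with m_ℓ ≤ -3, by ℓ: ℓ=3 → 1; ℓ=4 → 2.
Total orbitals: 1 + 2 = 3.

3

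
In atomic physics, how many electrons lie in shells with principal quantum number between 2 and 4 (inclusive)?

58

Shell n has n² orbitals: 2²=4 + 3²=9 + 4²=16 = 29 orbitals.
Two spin states per orbital: 2 × 29 = 58 electrons.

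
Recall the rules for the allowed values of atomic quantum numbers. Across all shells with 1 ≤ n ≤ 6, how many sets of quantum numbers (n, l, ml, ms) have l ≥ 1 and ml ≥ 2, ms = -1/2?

20

Per-shell orbital counts meeting the constraint:
n=3 → 1; n=4 → 3; n=5 → 6; n=6 → 10.
Orbitals: 1 + 3 + 6 + 10 = 20. With ms fixed to -1/2 there is one state per orbital, so 20 states.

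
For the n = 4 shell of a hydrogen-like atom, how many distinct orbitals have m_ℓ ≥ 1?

Go through ℓ = 0, …, 3 (the values permitted for n = 4).
Orbitals with m_ℓ ≥ 1, by ℓ: ℓ=1 → 1; ℓ=2 → 2; ℓ=3 → 3.
Total orbitals: 1 + 2 + 3 = 6.

6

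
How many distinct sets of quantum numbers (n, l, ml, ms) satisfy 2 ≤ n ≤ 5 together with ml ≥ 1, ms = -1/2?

20

For each n in the range, tally the orbitals obeying ml ≥ 1:
n=2 → 1; n=3 → 3; n=4 → 6; n=5 → 10.
Orbitals: 1 + 3 + 6 + 10 = 20. With ms fixed to -1/2 there is one state per orbital, so 20 states.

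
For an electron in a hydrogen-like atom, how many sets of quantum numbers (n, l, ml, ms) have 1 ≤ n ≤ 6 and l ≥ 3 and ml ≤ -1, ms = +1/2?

22

Per-shell orbital counts meeting the constraint:
n=4 → 3; n=5 → 7; n=6 → 12.
Orbitals: 3 + 7 + 12 = 22. With ms fixed to +1/2 there is one state per orbital, so 22 states.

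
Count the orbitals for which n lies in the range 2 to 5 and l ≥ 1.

Per-shell orbital counts meeting the constraint:
n=2 → 3; n=3 → 8; n=4 → 15; n=5 → 24.
Total orbitals: 3 + 8 + 15 + 24 = 50.

50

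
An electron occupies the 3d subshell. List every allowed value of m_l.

The 3d subshell has l = 2, and m_l takes every integer from −l to +l. With l = 2 that gives the 5 values -2, -1, 0, 1, 2.

-2, -1, 0, 1, 2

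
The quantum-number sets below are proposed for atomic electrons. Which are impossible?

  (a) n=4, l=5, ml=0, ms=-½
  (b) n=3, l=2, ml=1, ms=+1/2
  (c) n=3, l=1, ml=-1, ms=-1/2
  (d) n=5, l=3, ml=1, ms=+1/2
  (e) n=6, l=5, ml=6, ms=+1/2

(a) and (e)

(a) has l = 5 ≥ n = 4, violating 0 ≤ l ≤ n−1.
(e) has |ml| = 6 > l = 5, violating −l ≤ ml ≤ l.
The remaining sets (b), (c), (d) satisfy all four rules.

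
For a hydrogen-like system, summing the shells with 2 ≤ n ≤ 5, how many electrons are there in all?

108

Shell n has n² orbitals: 2²=4 + 3²=9 + 4²=16 + 5²=25 = 54 orbitals.
Two spin states per orbital: 2 × 54 = 108 electrons.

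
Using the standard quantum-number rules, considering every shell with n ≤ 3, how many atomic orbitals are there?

14

Total orbitals = 1² + 2² + 3² = 14.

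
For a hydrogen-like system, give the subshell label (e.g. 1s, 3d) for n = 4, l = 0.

4s

l = 0 corresponds to the letter 's', so the subshell is 4s.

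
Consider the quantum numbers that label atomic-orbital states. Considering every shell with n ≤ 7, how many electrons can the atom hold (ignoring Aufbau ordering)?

Total orbitals = 1² + 2² + 3² + 4² + 5² + 6² + 7² = 140. Doubling for spin gives 280 electrons.

280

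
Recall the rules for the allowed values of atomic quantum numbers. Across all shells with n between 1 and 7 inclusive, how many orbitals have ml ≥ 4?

Per-shell orbital counts meeting the constraint:
n=5 → 1; n=6 → 3; n=7 → 6.
Total orbitals: 1 + 3 + 6 = 10.

10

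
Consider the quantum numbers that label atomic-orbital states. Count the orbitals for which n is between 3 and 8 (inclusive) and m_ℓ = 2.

21

For each n in the range, tally the orbitals obeying m_ℓ = 2:
n=3 → 1; n=4 → 2; n=5 → 3; n=6 → 4; n=7 → 5; n=8 → 6.
Total orbitals: 1 + 2 + 3 + 4 + 5 + 6 = 21.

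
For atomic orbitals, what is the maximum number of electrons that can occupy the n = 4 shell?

32

A shell holds 2n² electrons: 2 × 4² = 2 × 16 = 32.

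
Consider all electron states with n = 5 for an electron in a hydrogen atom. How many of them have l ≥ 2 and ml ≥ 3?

6

The n = 5 shell has l = 0 through 4; check each.
The (l, ml) pairs meeting l ≥ 2 and ml ≥ 3 give: l=3 → 1; l=4 → 2.
Orbitals: 1 + 2 = 3. Each orbital carries two spin states, so 3 × 2 = 6 states.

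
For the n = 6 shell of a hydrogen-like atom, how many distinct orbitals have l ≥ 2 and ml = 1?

4

The (l, ml) pairs meeting l ≥ 2 and ml = 1 give: l=2 → 1; l=3 → 1; l=4 → 1; l=5 → 1.
Total orbitals: 1 + 1 + 1 + 1 = 4.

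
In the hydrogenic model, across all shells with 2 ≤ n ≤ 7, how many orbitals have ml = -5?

Work shell by shell — for each n, count the (l, ml) pairs that satisfy ml = -5:
n=6 → 1; n=7 → 2.
Total orbitals: 1 + 2 = 3.

3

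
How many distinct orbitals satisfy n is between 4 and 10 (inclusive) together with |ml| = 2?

70

Treat each shell separately and count matching orbitals:
n=4 → 4; n=5 → 6; n=6 → 8; n=7 → 10; n=8 → 12; n=9 → 14; n=10 → 16.
Total orbitals: 4 + 6 + 8 + 10 + 12 + 14 + 16 = 70.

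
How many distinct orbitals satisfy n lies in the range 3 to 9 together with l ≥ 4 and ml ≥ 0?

Work shell by shell — for each n, count the (l, ml) pairs that satisfy l ≥ 4 and ml ≥ 0:
n=5 → 5; n=6 → 11; n=7 → 18; n=8 → 26; n=9 → 35.
Total orbitals: 5 + 11 + 18 + 26 + 35 = 95.

95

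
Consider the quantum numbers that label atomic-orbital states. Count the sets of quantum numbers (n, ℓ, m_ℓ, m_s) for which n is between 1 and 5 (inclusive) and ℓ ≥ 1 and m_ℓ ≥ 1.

Go shell by shell, enumerating (ℓ, m_ℓ) with ℓ ≥ 1 and m_ℓ ≥ 1:
n=2 → 1; n=3 → 3; n=4 → 6; n=5 → 10.
Orbitals: 1 + 3 + 6 + 10 = 20. Including both spin states (m_s = ±1/2) gives 2 × 20 = 40 states.

40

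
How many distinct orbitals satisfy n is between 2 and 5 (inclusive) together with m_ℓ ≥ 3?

4

Count contributing orbitals for each principal shell:
n=4 → 1; n=5 → 3.
Total orbitals: 1 + 3 = 4.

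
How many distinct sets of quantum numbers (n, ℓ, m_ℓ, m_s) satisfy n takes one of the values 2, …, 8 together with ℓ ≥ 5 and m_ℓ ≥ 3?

44

For each n in the range, tally the orbitals obeying ℓ ≥ 5 and m_ℓ ≥ 3:
n=6 → 3; n=7 → 7; n=8 → 12.
Orbitals: 3 + 7 + 12 = 22. Including both spin states (m_s = ±1/2) gives 2 × 22 = 44 states.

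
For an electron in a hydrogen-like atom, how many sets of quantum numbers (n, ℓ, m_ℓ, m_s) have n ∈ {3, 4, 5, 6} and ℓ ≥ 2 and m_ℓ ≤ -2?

40

Work shell by shell — for each n, count the (ℓ, m_ℓ) pairs that satisfy ℓ ≥ 2 and m_ℓ ≤ -2:
n=3 → 1; n=4 → 3; n=5 → 6; n=6 → 10.
Orbitals: 1 + 3 + 6 + 10 = 20. Including both spin states (m_s = ±1/2) gives 2 × 20 = 40 states.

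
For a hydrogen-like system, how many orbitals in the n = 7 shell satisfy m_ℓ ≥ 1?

21

Go through ℓ = 0, …, 6 (the values permitted for n = 7).
The (ℓ, m_ℓ) pairs meeting m_ℓ ≥ 1 give: ℓ=1 → 1; ℓ=2 → 2; ℓ=3 → 3; ℓ=4 → 4; ℓ=5 → 5; ℓ=6 → 6.
Total orbitals: 1 + 2 + 3 + 4 + 5 + 6 = 21.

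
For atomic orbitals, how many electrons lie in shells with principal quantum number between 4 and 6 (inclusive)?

154

Shell n has n² orbitals: 4²=16 + 5²=25 + 6²=36 = 77 orbitals.
Two spin states per orbital: 2 × 77 = 154 electrons.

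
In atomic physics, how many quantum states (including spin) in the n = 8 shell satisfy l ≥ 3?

With n = 8 the allowed l are 0, 1, …, 7.
Contributions: l=3 → 7; l=4 → 9; l=5 → 11; l=6 → 13; l=7 → 15.
Orbitals: 7 + 9 + 11 + 13 + 15 = 55. Each orbital carries two spin states, so 55 × 2 = 110 states.

110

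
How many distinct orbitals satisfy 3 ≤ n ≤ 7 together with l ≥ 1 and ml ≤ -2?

35

Count contributing orbitals for each principal shell:
n=3 → 1; n=4 → 3; n=5 → 6; n=6 → 10; n=7 → 15.
Total orbitals: 1 + 3 + 6 + 10 + 15 = 35.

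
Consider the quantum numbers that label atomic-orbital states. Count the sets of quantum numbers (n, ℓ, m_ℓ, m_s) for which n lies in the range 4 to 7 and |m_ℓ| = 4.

24

Treat each shell separately and count matching orbitals:
n=5 → 2; n=6 → 4; n=7 → 6.
Orbitals: 2 + 4 + 6 = 12. Including both spin states (m_s = ±1/2) gives 2 × 12 = 24 states.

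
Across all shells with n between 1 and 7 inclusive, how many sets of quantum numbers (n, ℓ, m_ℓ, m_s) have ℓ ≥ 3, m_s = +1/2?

90

Go shell by shell, enumerating (ℓ, m_ℓ) with ℓ ≥ 3:
n=4 → 7; n=5 → 16; n=6 → 27; n=7 → 40.
Orbitals: 7 + 16 + 27 + 40 = 90. With m_s fixed to +1/2 there is one state per orbital, so 90 states.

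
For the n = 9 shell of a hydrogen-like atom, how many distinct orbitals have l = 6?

Contributions: l=6 → 13.
Total orbitals: 13.

13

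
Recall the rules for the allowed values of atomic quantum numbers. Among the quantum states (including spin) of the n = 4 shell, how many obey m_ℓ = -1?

Orbitals with m_ℓ = -1, by ℓ: ℓ=1 → 1; ℓ=2 → 1; ℓ=3 → 1.
Orbitals: 1 + 1 + 1 = 3. Each orbital carries two spin states, so 3 × 2 = 6 states.

6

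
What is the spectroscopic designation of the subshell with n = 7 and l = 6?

7i

l = 6 corresponds to the letter 'i', so the subshell is 7i.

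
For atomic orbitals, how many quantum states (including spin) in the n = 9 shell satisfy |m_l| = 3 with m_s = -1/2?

12

For n = 9, l ranges over 0 … 8.
The (l, m_l) pairs meeting |m_l| = 3 give: l=3 → 2; l=4 → 2; l=5 → 2; l=6 → 2; l=7 → 2; l=8 → 2.
Orbitals: 2 + 2 + 2 + 2 + 2 + 2 = 12. With m_s fixed to a single value there is one state per orbital, giving 12 states.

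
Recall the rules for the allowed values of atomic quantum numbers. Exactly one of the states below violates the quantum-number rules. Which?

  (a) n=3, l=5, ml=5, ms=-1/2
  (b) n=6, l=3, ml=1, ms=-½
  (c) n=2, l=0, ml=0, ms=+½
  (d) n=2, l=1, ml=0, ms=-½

(a)

(a) has l = 5 ≥ n = 3, violating 0 ≤ l ≤ n−1.
The remaining sets (b), (c), (d) satisfy all four rules.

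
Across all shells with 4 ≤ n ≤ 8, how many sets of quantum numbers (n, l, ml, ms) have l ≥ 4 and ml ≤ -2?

Treat each shell separately and count matching orbitals:
n=5 → 3; n=6 → 7; n=7 → 12; n=8 → 18.
Orbitals: 3 + 7 + 12 + 18 = 40. Including both spin states (ms = ±1/2) gives 2 × 40 = 80 states.

80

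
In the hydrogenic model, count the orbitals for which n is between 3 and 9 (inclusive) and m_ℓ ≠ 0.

Work shell by shell — for each n, count the (ℓ, m_ℓ) pairs that satisfy m_ℓ ≠ 0:
n=3 → 6; n=4 → 12; n=5 → 20; n=6 → 30; n=7 → 42; n=8 → 56; n=9 → 72.
Total orbitals: 6 + 12 + 20 + 30 + 42 + 56 + 72 = 238.

238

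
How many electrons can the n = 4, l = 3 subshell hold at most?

A subshell with l = 3 has 2l+1 = 7 orbitals, each holding 2 electrons (spin ±1/2), so 7 × 2 = 14.

14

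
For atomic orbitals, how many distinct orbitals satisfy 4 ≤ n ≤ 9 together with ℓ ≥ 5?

130

For each n in the range, tally the orbitals obeying ℓ ≥ 5:
n=6 → 11; n=7 → 24; n=8 → 39; n=9 → 56.
Total orbitals: 11 + 24 + 39 + 56 = 130.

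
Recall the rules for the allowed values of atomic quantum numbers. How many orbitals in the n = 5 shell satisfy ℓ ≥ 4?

The n = 5 shell has ℓ = 0 through 4; check each.
The (ℓ, m_ℓ) pairs meeting ℓ ≥ 4 give: ℓ=4 → 9.
Total orbitals: 9.

9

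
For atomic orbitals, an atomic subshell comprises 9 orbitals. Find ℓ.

ℓ = 4

2ℓ+1 = 9 gives ℓ = 4.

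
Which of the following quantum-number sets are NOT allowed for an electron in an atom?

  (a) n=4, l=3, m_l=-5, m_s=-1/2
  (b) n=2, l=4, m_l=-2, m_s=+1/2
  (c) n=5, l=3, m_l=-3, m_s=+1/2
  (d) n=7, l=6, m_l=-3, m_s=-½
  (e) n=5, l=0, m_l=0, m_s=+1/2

(a) has |m_l| = 5 > l = 3, violating −l ≤ m_l ≤ l.
(b) has l = 4 ≥ n = 2, violating 0 ≤ l ≤ n−1.
The remaining sets (c), (d), (e) satisfy all four rules.

(a) and (b)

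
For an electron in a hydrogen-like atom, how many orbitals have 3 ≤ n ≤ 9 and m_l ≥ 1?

119

Treat each shell separately and count matching orbitals:
n=3 → 3; n=4 → 6; n=5 → 10; n=6 → 15; n=7 → 21; n=8 → 28; n=9 → 36.
Total orbitals: 3 + 6 + 10 + 15 + 21 + 28 + 36 = 119.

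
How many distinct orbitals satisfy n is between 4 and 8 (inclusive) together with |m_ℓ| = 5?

Count contributing orbitals for each principal shell:
n=6 → 2; n=7 → 4; n=8 → 6.
Total orbitals: 2 + 4 + 6 = 12.

12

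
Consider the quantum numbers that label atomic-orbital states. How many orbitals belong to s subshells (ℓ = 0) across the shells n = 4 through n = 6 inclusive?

3

An s subshell (ℓ = 0) exists for every n ≥ 1, so shells n = 4, 5, 6 each contribute one — 3 subshells.
Since each s subshell has 2·0+1 = 1 orbital, the total is 3 × 1 = 3.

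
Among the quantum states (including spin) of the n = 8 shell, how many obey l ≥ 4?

The n = 8 shell has l = 0 through 7; check each.
Per l-value: l=4 → 9; l=5 → 11; l=6 → 13; l=7 → 15.
Orbitals: 9 + 11 + 13 + 15 = 48. Each orbital carries two spin states, so 48 × 2 = 96 states.

96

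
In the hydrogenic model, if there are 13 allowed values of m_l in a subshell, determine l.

m_l ranges over 2l+1 integers, so 2l+1 = 13 ⇒ l = 6.

l = 6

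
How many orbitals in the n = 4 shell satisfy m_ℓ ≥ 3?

1

The n = 4 shell has ℓ = 0 through 3; check each.
Contributions: ℓ=3 → 1.
Total orbitals: 1.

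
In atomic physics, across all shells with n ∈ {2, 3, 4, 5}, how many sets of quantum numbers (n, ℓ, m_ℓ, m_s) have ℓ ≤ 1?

32

Per-shell orbital counts meeting the constraint:
n=2 → 4; n=3 → 4; n=4 → 4; n=5 → 4.
Orbitals: 4 + 4 + 4 + 4 = 16. Including both spin states (m_s = ±1/2) gives 2 × 16 = 32 states.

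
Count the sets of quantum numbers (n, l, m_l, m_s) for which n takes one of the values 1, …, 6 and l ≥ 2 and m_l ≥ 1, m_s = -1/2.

30

Treat each shell separately and count matching orbitals:
n=3 → 2; n=4 → 5; n=5 → 9; n=6 → 14.
Orbitals: 2 + 5 + 9 + 14 = 30. With m_s fixed to -1/2 there is one state per orbital, so 30 states.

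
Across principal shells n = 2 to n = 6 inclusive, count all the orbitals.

Shell n has n² orbitals: 2²=4 + 3²=9 + 4²=16 + 5²=25 + 6²=36 = 90 orbitals.

90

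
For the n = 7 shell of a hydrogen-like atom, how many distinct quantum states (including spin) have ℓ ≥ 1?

96

For n = 7, ℓ ranges over 0 … 6.
Contributions: ℓ=1 → 3; ℓ=2 → 5; ℓ=3 → 7; ℓ=4 → 9; ℓ=5 → 11; ℓ=6 → 13.
Orbitals: 3 + 5 + 7 + 9 + 11 + 13 = 48. Each orbital carries two spin states, so 48 × 2 = 96 states.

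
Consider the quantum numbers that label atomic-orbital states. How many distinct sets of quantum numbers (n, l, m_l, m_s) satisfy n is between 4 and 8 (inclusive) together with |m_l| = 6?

12

Work shell by shell — for each n, count the (l, m_l) pairs that satisfy |m_l| = 6:
n=7 → 2; n=8 → 4.
Orbitals: 2 + 4 = 6. Including both spin states (m_s = ±1/2) gives 2 × 6 = 12 states.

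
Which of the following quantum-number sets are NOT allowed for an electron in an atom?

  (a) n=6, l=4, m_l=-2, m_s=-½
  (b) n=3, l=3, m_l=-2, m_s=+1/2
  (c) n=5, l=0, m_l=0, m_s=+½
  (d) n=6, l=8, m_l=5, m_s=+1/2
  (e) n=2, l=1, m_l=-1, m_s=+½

(b) and (d)

(b) has l = 3 ≥ n = 3, violating 0 ≤ l ≤ n−1.
(d) has l = 8 ≥ n = 6, violating 0 ≤ l ≤ n−1.
The remaining sets (a), (c), (e) satisfy all four rules.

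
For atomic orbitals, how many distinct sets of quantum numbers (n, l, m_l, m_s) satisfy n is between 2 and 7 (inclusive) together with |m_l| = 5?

12

Treat each shell separately and count matching orbitals:
n=6 → 2; n=7 → 4.
Orbitals: 2 + 4 = 6. Including both spin states (m_s = ±1/2) gives 2 × 6 = 12 states.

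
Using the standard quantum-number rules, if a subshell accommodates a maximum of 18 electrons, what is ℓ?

2(2ℓ+1) = 18 ⇒ 2ℓ+1 = 9 ⇒ ℓ = 4.

ℓ = 4 (g)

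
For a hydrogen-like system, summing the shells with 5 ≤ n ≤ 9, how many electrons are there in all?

Shell n has n² orbitals: 5²=25 + 6²=36 + 7²=49 + 8²=64 + 9²=81 = 255 orbitals.
Two spin states per orbital: 2 × 255 = 510 electrons.

510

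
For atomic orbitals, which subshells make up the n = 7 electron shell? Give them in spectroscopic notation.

For n = 7, l runs from 0 to 6. In spectroscopic notation l = 0,1,2,… ↔ s,p,d,f,g,h,i, so the subshells are 7s, 7p, 7d, 7f, 7g, 7h, 7i.

7s, 7p, 7d, 7f, 7g, 7h, 7i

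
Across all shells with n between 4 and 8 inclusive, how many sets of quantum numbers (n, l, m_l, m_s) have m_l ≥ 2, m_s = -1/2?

Treat each shell separately and count matching orbitals:
n=4 → 3; n=5 → 6; n=6 → 10; n=7 → 15; n=8 → 21.
Orbitals: 3 + 6 + 10 + 15 + 21 = 55. With m_s fixed to -1/2 there is one state per orbital, so 55 states.

55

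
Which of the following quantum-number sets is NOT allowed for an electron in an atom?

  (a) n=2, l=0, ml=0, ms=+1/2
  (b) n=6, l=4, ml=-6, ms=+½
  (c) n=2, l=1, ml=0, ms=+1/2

(b)

(b) has |ml| = 6 > l = 4, violating −l ≤ ml ≤ l.
The remaining sets (a), (c) satisfy all four rules.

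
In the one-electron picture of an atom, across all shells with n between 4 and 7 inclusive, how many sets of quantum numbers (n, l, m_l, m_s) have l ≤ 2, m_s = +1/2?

36

Per-shell orbital counts meeting the constraint:
n=4 → 9; n=5 → 9; n=6 → 9; n=7 → 9.
Orbitals: 9 + 9 + 9 + 9 = 36. With m_s fixed to +1/2 there is one state per orbital, so 36 states.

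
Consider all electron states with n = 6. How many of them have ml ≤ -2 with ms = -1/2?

10

The (l, ml) pairs meeting ml ≤ -2 give: l=2 → 1; l=3 → 2; l=4 → 3; l=5 → 4.
Orbitals: 1 + 2 + 3 + 4 = 10. With ms fixed to a single value there is one state per orbital, giving 10 states.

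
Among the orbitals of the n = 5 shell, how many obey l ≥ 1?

Go through l = 0, …, 4 (the values permitted for n = 5).
Orbitals with l ≥ 1, by l: l=1 → 3; l=2 → 5; l=3 → 7; l=4 → 9.
Total orbitals: 3 + 5 + 7 + 9 = 24.

24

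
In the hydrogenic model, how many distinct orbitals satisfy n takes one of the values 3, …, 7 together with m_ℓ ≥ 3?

20

Work shell by shell — for each n, count the (ℓ, m_ℓ) pairs that satisfy m_ℓ ≥ 3:
n=4 → 1; n=5 → 3; n=6 → 6; n=7 → 10.
Total orbitals: 1 + 3 + 6 + 10 = 20.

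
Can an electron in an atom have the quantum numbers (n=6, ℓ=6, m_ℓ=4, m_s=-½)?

The orbital quantum number must satisfy 0 ≤ ℓ ≤ n−1. With n = 6 the allowed ℓ values are 0, 1, 2, 3, 4, 5, so ℓ = 6 is out of range.

No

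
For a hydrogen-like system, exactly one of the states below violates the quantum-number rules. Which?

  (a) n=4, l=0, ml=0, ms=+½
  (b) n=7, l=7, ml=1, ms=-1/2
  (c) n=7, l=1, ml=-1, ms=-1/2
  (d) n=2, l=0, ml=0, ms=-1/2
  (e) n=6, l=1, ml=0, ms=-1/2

(b) has l = 7 ≥ n = 7, violating 0 ≤ l ≤ n−1.
The remaining sets (a), (c), (d), (e) satisfy all four rules.

(b)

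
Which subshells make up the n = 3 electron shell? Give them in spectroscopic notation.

3s, 3p, 3d

For n = 3, l runs from 0 to 2. In spectroscopic notation l = 0,1,2,… ↔ s,p,d,f,g,h,i, so the subshells are 3s, 3p, 3d.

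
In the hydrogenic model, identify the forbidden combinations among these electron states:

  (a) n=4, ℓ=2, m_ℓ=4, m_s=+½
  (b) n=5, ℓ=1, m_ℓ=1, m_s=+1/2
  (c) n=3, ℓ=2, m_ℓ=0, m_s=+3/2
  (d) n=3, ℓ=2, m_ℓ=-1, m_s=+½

(a) has |m_ℓ| = 4 > ℓ = 2, violating −ℓ ≤ m_ℓ ≤ ℓ.
(c) has m_s = +3/2, but an electron's spin must be ±1/2.
The remaining sets (b), (d) satisfy all four rules.

(a) and (c)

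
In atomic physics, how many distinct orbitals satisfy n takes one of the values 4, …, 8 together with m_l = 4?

10

Per-shell orbital counts meeting the constraint:
n=5 → 1; n=6 → 2; n=7 → 3; n=8 → 4.
Total orbitals: 1 + 2 + 3 + 4 = 10.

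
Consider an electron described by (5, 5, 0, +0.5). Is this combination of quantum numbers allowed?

Not allowed

The orbital quantum number must satisfy 0 ≤ l ≤ n−1. With n = 5 the allowed l values are 0, 1, 2, 3, 4, so l = 5 is out of range.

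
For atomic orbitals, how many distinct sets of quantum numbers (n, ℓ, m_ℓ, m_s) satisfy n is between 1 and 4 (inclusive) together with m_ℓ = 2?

For each n in the range, tally the orbitals obeying m_ℓ = 2:
n=3 → 1; n=4 → 2.
Orbitals: 1 + 2 = 3. Including both spin states (m_s = ±1/2) gives 2 × 3 = 6 states.

6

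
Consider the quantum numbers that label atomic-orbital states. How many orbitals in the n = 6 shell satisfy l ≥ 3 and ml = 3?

3

The n = 6 shell has l = 0 through 5; check each.
Contributions: l=3 → 1; l=4 → 1; l=5 → 1.
Total orbitals: 1 + 1 + 1 = 3.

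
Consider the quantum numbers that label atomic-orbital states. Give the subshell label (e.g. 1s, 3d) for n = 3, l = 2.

3d

l = 2 corresponds to the letter 'd', so the subshell is 3d.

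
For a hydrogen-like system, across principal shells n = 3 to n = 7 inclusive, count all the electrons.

Shell n has n² orbitals: 3²=9 + 4²=16 + 5²=25 + 6²=36 + 7²=49 = 135 orbitals.
Two spin states per orbital: 2 × 135 = 270 electrons.

270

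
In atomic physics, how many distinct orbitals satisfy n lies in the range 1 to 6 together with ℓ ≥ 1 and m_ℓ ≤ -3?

Per-shell orbital counts meeting the constraint:
n=4 → 1; n=5 → 3; n=6 → 6.
Total orbitals: 1 + 3 + 6 = 10.

10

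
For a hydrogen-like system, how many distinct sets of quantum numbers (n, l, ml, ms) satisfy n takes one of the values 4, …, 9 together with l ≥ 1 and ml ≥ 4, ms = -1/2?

35

Per-shell orbital counts meeting the constraint:
n=5 → 1; n=6 → 3; n=7 → 6; n=8 → 10; n=9 → 15.
Orbitals: 1 + 3 + 6 + 10 + 15 = 35. With ms fixed to -1/2 there is one state per orbital, so 35 states.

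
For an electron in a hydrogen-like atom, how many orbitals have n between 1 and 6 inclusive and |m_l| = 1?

30

Go shell by shell, enumerating (l, m_l) with |m_l| = 1:
n=2 → 2; n=3 → 4; n=4 → 6; n=5 → 8; n=6 → 10.
Total orbitals: 2 + 4 + 6 + 8 + 10 = 30.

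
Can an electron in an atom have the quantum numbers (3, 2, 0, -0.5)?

n = 3 is a positive integer. l = 2 satisfies 0 ≤ l ≤ n−1 = 2. m_l = 0 lies in the range −l … +l (here −2 … 2). m_s = -1/2 is one of ±1/2.
All four constraints are satisfied.

Yes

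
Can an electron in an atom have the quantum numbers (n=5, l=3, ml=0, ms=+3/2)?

No

The spin quantum number for an electron can only be ms = +1/2 or −1/2; ms = +3/2 is not one of those.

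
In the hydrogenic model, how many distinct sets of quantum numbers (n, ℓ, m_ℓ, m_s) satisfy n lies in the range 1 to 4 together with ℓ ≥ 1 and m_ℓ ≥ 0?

For each n in the range, tally the orbitals obeying ℓ ≥ 1 and m_ℓ ≥ 0:
n=2 → 2; n=3 → 5; n=4 → 9.
Orbitals: 2 + 5 + 9 = 16. Including both spin states (m_s = ±1/2) gives 2 × 16 = 32 states.

32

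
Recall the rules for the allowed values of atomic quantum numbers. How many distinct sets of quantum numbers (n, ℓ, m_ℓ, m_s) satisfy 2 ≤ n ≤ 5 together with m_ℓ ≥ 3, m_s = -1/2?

4

Treat each shell separately and count matching orbitals:
n=4 → 1; n=5 → 3.
Orbitals: 1 + 3 = 4. With m_s fixed to -1/2 there is one state per orbital, so 4 states.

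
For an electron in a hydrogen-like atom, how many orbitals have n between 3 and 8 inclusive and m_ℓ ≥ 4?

20

Per-shell orbital counts meeting the constraint:
n=5 → 1; n=6 → 3; n=7 → 6; n=8 → 10.
Total orbitals: 1 + 3 + 6 + 10 = 20.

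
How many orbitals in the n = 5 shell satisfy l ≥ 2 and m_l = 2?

3

With n = 5 the allowed l are 0, 1, …, 4.
Contributions: l=2 → 1; l=3 → 1; l=4 → 1.
Total orbitals: 1 + 1 + 1 = 3.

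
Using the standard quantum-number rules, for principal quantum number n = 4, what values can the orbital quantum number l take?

l is an integer with 0 ≤ l ≤ n−1, so for n = 4: l = 0, 1, 2, 3.

0, 1, 2, 3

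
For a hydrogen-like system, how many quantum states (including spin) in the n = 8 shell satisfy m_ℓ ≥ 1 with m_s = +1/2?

Orbitals with m_ℓ ≥ 1, by ℓ: ℓ=1 → 1; ℓ=2 → 2; ℓ=3 → 3; ℓ=4 → 4; ℓ=5 → 5; ℓ=6 → 6; ℓ=7 → 7.
Orbitals: 1 + 2 + 3 + 4 + 5 + 6 + 7 = 28. With m_s fixed to a single value there is one state per orbital, giving 28 states.

28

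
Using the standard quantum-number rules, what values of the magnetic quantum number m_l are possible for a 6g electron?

The 6g subshell has l = 4, and m_l takes every integer from −l to +l. With l = 4 that gives the 9 values -4, -3, -2, -1, 0, 1, 2, 3, 4.

-4, -3, -2, -1, 0, 1, 2, 3, 4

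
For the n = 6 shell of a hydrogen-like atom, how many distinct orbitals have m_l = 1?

5

Go through l = 0, …, 5 (the values permitted for n = 6).
The (l, m_l) pairs meeting m_l = 1 give: l=1 → 1; l=2 → 1; l=3 → 1; l=4 → 1; l=5 → 1.
Total orbitals: 1 + 1 + 1 + 1 + 1 = 5.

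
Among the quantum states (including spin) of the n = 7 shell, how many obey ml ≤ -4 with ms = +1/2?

The n = 7 shell has l = 0 through 6; check each.
Per l-value: l=4 → 1; l=5 → 2; l=6 → 3.
Orbitals: 1 + 2 + 3 = 6. With ms fixed to a single value there is one state per orbital, giving 6 states.

6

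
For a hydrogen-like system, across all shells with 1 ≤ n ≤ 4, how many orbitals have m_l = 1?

For each n in the range, tally the orbitals obeying m_l = 1:
n=2 → 1; n=3 → 2; n=4 → 3.
Total orbitals: 1 + 2 + 3 = 6.

6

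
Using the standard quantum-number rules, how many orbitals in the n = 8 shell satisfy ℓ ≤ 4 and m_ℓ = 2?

With n = 8 the allowed ℓ are 0, 1, …, 7.
Contributions: ℓ=2 → 1; ℓ=3 → 1; ℓ=4 → 1.
Total orbitals: 1 + 1 + 1 = 3.

3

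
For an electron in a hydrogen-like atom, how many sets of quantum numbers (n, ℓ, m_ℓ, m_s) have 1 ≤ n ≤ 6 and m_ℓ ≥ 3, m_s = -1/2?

Work shell by shell — for each n, count the (ℓ, m_ℓ) pairs that satisfy m_ℓ ≥ 3:
n=4 → 1; n=5 → 3; n=6 → 6.
Orbitals: 1 + 3 + 6 = 10. With m_s fixed to -1/2 there is one state per orbital, so 10 states.

10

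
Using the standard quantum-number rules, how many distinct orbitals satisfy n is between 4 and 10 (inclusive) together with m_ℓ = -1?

Per-shell orbital counts meeting the constraint:
n=4 → 3; n=5 → 4; n=6 → 5; n=7 → 6; n=8 → 7; n=9 → 8; n=10 → 9.
Total orbitals: 3 + 4 + 5 + 6 + 7 + 8 + 9 = 42.

42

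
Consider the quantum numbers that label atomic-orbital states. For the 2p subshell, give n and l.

The leading integer gives n = 2; the letter 'p' means l = 1.

n = 2, l = 1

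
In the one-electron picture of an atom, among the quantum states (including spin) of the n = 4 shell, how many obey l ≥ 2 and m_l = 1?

4

With n = 4 the allowed l are 0, 1, …, 3.
The (l, m_l) pairs meeting l ≥ 2 and m_l = 1 give: l=2 → 1; l=3 → 1.
Orbitals: 1 + 1 = 2. Each orbital carries two spin states, so 2 × 2 = 4 states.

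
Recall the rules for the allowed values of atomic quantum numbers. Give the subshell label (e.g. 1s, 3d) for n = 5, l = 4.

l = 4 corresponds to the letter 'g', so the subshell is 5g.

5g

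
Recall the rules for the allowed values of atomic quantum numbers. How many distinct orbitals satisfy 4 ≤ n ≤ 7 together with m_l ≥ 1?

Work shell by shell — for each n, count the (l, m_l) pairs that satisfy m_l ≥ 1:
n=4 → 6; n=5 → 10; n=6 → 15; n=7 → 21.
Total orbitals: 6 + 10 + 15 + 21 = 52.

52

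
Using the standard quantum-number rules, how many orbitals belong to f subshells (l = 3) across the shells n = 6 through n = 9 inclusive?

An f subshell (l = 3) exists for every n ≥ 4, so shells n = 6, 7, 8, 9 each contribute one — 4 subshells.
Since each f subshell has 2·3+1 = 7 orbitals, the total is 4 × 7 = 28.

28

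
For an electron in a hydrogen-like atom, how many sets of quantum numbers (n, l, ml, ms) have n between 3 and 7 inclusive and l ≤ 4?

Treat each shell separately and count matching orbitals:
n=3 → 9; n=4 → 16; n=5 → 25; n=6 → 25; n=7 → 25.
Orbitals: 9 + 16 + 25 + 25 + 25 = 100. Including both spin states (ms = ±1/2) gives 2 × 100 = 200 states.

200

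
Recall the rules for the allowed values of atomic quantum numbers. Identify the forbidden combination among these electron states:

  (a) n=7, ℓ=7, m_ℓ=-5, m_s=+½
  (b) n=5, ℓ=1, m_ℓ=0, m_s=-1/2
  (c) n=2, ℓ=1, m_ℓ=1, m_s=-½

(a)

(a) has ℓ = 7 ≥ n = 7, violating 0 ≤ ℓ ≤ n−1.
The remaining sets (b), (c) satisfy all four rules.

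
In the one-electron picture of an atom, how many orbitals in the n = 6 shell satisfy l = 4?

9

Orbitals with l = 4, by l: l=4 → 9.
Total orbitals: 9.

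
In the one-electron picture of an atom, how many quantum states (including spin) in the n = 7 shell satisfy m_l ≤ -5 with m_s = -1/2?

Go through l = 0, …, 6 (the values permitted for n = 7).
Contributions: l=5 → 1; l=6 → 2.
Orbitals: 1 + 2 = 3. With m_s fixed to a single value there is one state per orbital, giving 3 states.

3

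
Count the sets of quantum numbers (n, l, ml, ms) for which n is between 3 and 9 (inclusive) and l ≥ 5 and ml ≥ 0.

Count contributing orbitals for each principal shell:
n=6 → 6; n=7 → 13; n=8 → 21; n=9 → 30.
Orbitals: 6 + 13 + 21 + 30 = 70. Including both spin states (ms = ±1/2) gives 2 × 70 = 140 states.

140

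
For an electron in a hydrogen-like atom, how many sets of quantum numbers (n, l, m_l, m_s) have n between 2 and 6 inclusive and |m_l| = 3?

Treat each shell separately and count matching orbitals:
n=4 → 2; n=5 → 4; n=6 → 6.
Orbitals: 2 + 4 + 6 = 12. Including both spin states (m_s = ±1/2) gives 2 × 12 = 24 states.

24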